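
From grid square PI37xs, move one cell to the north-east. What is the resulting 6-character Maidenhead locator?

Longitude subsquare x = 23; +1 → 24, wraps to 0 = a, carry into square.
Longitude square 3; +1 → 4.
Latitude subsquare s = 18; +1 → 19 = t.

PI47at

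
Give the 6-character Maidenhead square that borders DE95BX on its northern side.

Latitude subsquare x = 23; +1 → 24, wraps to 0 = a, carry into square.
Latitude square 5; +1 → 6.
The longitude characters are unchanged.

DE96ba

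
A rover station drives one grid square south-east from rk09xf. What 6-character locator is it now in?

RK19ae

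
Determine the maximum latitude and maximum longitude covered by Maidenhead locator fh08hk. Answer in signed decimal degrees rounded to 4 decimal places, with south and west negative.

Field F=5, H=7: +5·20° lon, +7·10° lat → SW at lon -80°, lat -20°.
Square 0, 8: +0·2° lon, +8·1° lat → SW at lon -80°, lat -12°.
Subsquare h=7, k=10: +7·0.0833333° lon, +10·0.0416667° lat → SW at lon -79.4167°, lat -11.5833°.
Cell spans 0.0833333° lon × 0.0416667° lat. NE corner is SW corner plus one full cell.
latitude -11.5417, longitude -79.3333.

-11.5417, -79.3333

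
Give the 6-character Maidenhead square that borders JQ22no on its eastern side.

JQ22oo

Longitude subsquare n = 13; +1 → 14 = o.
The latitude characters are unchanged.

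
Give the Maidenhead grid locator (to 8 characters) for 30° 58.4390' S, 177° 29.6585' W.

Add 180° to longitude and 90° to latitude: 2.50569, 59.02602.
Field: lon ⌊2.50569/20⌋ = 0 → A; lat ⌊59.02602/10⌋ = 5 → F.
Square: lon ⌊2.50569/2⌋ = 1; lat ⌊9.02602/1⌋ = 9.
Subsquare: lon ⌊0.50569/0.0833333⌋ = 6 → g; lat ⌊0.02602/0.0416667⌋ = 0 → a.
Extended square: lon ⌊0.00569/0.00833333⌋ = 0; lat ⌊0.02602/0.00416667⌋ = 6.

AF19ga06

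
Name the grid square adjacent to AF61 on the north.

AF62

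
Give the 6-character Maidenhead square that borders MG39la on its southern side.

Latitude subsquare a = 0; −1 → -1, wraps to 23 = x, carry into square.
Latitude square 9; −1 → 8.
The longitude characters are unchanged.

MG38lx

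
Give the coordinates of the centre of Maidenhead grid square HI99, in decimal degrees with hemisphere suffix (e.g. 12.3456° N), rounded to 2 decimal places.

0.50° S, 21.00° W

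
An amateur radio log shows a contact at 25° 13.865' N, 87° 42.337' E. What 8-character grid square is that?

Add 180° to longitude and 90° to latitude: 267.70562, 115.23108.
Field (20°×10°, letters A–R): 267.70562/20 → 13 → N, 115.23108/10 → 11 → L; chars NL.
Square (2°×1°, digits 0–9): 7.70562/2 → 3, 5.23108/1 → 5; chars 35.
Subsquare (5′×2.5′, letters a–x): 1.70562/0.0833333 → 20 → u, 0.23108/0.0416667 → 5 → f; chars uf.
Extended square (30″×15″, digits 0–9): 0.03895/0.00833333 → 4, 0.02275/0.00416667 → 5; chars 45.

NL35uf45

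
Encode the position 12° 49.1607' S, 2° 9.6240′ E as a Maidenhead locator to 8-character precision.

JH17be93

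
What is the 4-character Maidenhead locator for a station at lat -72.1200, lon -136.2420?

CB17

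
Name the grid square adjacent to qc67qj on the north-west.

QC67pk

Longitude subsquare q = 16; −1 → 15 = p.
Latitude subsquare j = 9; +1 → 10 = k.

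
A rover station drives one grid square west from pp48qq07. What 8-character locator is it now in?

PP48pq97

Longitude extended square 0; −1 → -1, wraps to 9, carry into subsquare.
Longitude subsquare q = 16; −1 → 15 = p.
The latitude characters are unchanged.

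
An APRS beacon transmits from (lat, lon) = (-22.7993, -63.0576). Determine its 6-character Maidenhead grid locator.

FG87le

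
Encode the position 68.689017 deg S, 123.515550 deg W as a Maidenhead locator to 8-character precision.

CC81fh84

Add 180° to longitude and 90° to latitude: 56.48445, 21.31098.
Field: 56.48445/20 → 2 → C, 21.31098/10 → 2 → C; chars CC.
Square: 16.48445/2 → 8, 1.31098/1 → 1; chars 81.
Subsquare: 0.48445/0.0833333 → 5 → f, 0.31098/0.0416667 → 7 → h; chars fh.
Extended square: 0.06778/0.00833333 → 8, 0.01932/0.00416667 → 4; chars 84.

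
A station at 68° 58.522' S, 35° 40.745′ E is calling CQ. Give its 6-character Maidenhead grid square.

Shift to the Maidenhead origin (180°W, 90°S): lon 215.6791, lat 21.0246.
Field: 215.6791/20 → 10 → K, 21.0246/10 → 2 → C; chars KC.
Square: 15.6791/2 → 7, 1.0246/1 → 1; chars 71.
Subsquare: 1.6791/0.0833333 → 20 → u, 0.0246/0.0416667 → 0 → a; chars ua.

KC71ua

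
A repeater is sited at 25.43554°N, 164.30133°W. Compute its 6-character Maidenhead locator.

Shift to the Maidenhead origin (180°W, 90°S): lon 15.6987, lat 115.4355.
Field: 15.6987/20 → 0 → A, 115.4355/10 → 11 → L; chars AL.
Square: 15.6987/2 → 7, 5.4355/1 → 5; chars 75.
Subsquare: 1.6987/0.0833333 → 20 → u, 0.4355/0.0416667 → 10 → k; chars uk.

AL75uk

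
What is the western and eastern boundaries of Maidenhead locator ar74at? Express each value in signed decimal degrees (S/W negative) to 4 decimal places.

Field A=0, R=17: +0·20° lon, +17·10° lat → SW at lon -180°, lat 80°.
Square 7, 4: +7·2° lon, +4·1° lat → SW at lon -166°, lat 84°.
Subsquare a=0, t=19: +0·0.0833333° lon, +19·0.0416667° lat → SW at lon -166°, lat 84.7917°.
Cell spans 0.0833333° lon × 0.0416667° lat.
west -166.0000, east -165.9167.

-166.0000, -165.9167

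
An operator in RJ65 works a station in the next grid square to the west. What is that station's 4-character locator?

RJ55

Longitude square 6; −1 → 5.
The latitude characters are unchanged.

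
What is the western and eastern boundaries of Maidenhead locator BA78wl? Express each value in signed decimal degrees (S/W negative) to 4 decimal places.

Field B=1, A=0: +1·20° lon, +0·10° lat → SW at lon -160°, lat -90°.
Square 7, 8: +7·2° lon, +8·1° lat → SW at lon -146°, lat -82°.
Subsquare w=22, l=11: +22·0.0833333° lon, +11·0.0416667° lat → SW at lon -144.167°, lat -81.5417°.
Cell spans 0.0833333° lon × 0.0416667° lat.
west -144.1667, east -144.0833.

-144.1667, -144.0833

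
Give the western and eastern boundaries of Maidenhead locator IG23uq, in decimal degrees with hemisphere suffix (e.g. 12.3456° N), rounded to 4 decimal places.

14.3333° W, 14.2500° W

Field I=8, G=6: +8·20° lon, +6·10° lat → SW at lon -20°, lat -30°.
Square 2, 3: +2·2° lon, +3·1° lat → SW at lon -16°, lat -27°.
Subsquare u=20, q=16: +20·0.0833333° lon, +16·0.0416667° lat → SW at lon -14.3333°, lat -26.3333°.
Cell spans 0.0833333° lon × 0.0416667° lat.
west 14.3333° W, east 14.2500° W.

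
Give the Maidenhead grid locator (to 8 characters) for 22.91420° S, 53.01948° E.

LG67mc20

Add 180° to longitude and 90° to latitude: 233.01948, 67.08580.
Field (20°×10°, letters A–R): 233.01948/20 → 11 → L, 67.08580/10 → 6 → G; chars LG.
Square (2°×1°, digits 0–9): 13.01948/2 → 6, 7.08580/1 → 7; chars 67.
Subsquare (5′×2.5′, letters a–x): 1.01948/0.0833333 → 12 → m, 0.08580/0.0416667 → 2 → c; chars mc.
Extended square (30″×15″, digits 0–9): 0.01948/0.00833333 → 2, 0.00247/0.00416667 → 0; chars 20.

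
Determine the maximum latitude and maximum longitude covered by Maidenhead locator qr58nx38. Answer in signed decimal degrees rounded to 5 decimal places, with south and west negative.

88.99583, 151.11667

Field Q=16, R=17: +16·20° lon, +17·10° lat → SW at lon 140°, lat 80°.
Square 5, 8: +5·2° lon, +8·1° lat → SW at lon 150°, lat 88°.
Subsquare n=13, x=23: +13·0.0833333° lon, +23·0.0416667° lat → SW at lon 151.083°, lat 88.9583°.
Extended square 3, 8: +3·0.00833333° lon, +8·0.00416667° lat → SW at lon 151.108°, lat 88.9917°.
Cell spans 0.00833333° lon × 0.00416667° lat. NE corner is SW corner plus one full cell.
latitude 88.99583, longitude 151.11667.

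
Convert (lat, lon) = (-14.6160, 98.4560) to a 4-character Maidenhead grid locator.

NH95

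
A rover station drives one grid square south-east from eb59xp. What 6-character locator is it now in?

EB69ao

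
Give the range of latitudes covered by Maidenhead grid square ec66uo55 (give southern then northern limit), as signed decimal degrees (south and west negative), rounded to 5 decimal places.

-63.39583, -63.39167

Field E=4, C=2: +4·20° lon, +2·10° lat → SW at lon -100°, lat -70°.
Square 6, 6: +6·2° lon, +6·1° lat → SW at lon -88°, lat -64°.
Subsquare u=20, o=14: +20·0.0833333° lon, +14·0.0416667° lat → SW at lon -86.3333°, lat -63.4167°.
Extended square 5, 5: +5·0.00833333° lon, +5·0.00416667° lat → SW at lon -86.2917°, lat -63.3958°.
Cell spans 0.00833333° lon × 0.00416667° lat.
south -63.39583, north -63.39167.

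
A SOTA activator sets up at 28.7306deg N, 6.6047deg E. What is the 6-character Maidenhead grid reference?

JL38hr

Add 180° to longitude and 90° to latitude: 186.6047, 118.7306.
Field: 186.6047/20 → 9 → J, 118.7306/10 → 11 → L; chars JL.
Square: 6.6047/2 → 3, 8.7306/1 → 8; chars 38.
Subsquare: 0.6047/0.0833333 → 7 → h, 0.7306/0.0416667 → 17 → r; chars hr.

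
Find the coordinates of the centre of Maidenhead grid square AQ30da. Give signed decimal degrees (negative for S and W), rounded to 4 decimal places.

Field A=0, Q=16: +0·20° lon, +16·10° lat → SW at lon -180°, lat 70°.
Square 3, 0: +3·2° lon, +0·1° lat → SW at lon -174°, lat 70°.
Subsquare d=3, a=0: +3·0.0833333° lon, +0·0.0416667° lat → SW at lon -173.75°, lat 70°.
Cell spans 0.0833333° lon × 0.0416667° lat. Centre is SW corner plus half of each.
latitude 70.0208, longitude -173.7083.

70.0208, -173.7083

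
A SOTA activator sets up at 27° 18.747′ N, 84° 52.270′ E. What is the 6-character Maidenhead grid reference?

Shift to the Maidenhead origin (180°W, 90°S): lon 264.8712, lat 117.3124.
Field: 264.8712/20 → 13 → N, 117.3124/10 → 11 → L; chars NL.
Square: 4.8712/2 → 2, 7.3124/1 → 7; chars 27.
Subsquare: 0.8712/0.0833333 → 10 → k, 0.3124/0.0416667 → 7 → h; chars kh.

NL27kh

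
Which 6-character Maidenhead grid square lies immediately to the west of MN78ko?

Longitude subsquare k = 10; −1 → 9 = j.
The latitude characters are unchanged.

MN78jo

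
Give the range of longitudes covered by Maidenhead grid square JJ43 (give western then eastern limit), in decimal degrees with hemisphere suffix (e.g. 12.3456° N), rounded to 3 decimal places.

Field J=9, J=9: +9·20° lon, +9·10° lat → SW at lon 0°, lat 0°.
Square 4, 3: +4·2° lon, +3·1° lat → SW at lon 8°, lat 3°.
Cell spans 2° lon × 1° lat.
west 8.000° E, east 10.000° E.

8.000° E, 10.000° E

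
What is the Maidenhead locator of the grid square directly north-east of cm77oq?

CM77pr

Longitude subsquare o = 14; +1 → 15 = p.
Latitude subsquare q = 16; +1 → 17 = r.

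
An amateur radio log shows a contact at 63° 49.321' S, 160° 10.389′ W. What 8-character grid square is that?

AC96ve92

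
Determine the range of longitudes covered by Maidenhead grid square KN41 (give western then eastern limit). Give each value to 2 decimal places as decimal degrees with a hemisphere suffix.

Field K=10, N=13: +10·20° lon, +13·10° lat → SW at lon 20°, lat 40°.
Square 4, 1: +4·2° lon, +1·1° lat → SW at lon 28°, lat 41°.
Cell spans 2° lon × 1° lat.
west 28.00° E, east 30.00° E.

28.00° E, 30.00° E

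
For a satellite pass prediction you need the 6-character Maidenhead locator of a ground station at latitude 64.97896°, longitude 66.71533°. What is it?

MP34ix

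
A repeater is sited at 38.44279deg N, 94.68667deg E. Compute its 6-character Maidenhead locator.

Shift to the Maidenhead origin (180°W, 90°S): lon 274.6867, lat 128.4428.
Field: lon ⌊274.6867/20⌋ = 13 → N; lat ⌊128.4428/10⌋ = 12 → M.
Square: lon ⌊14.6867/2⌋ = 7; lat ⌊8.4428/1⌋ = 8.
Subsquare: lon ⌊0.6867/0.0833333⌋ = 8 → i; lat ⌊0.4428/0.0416667⌋ = 10 → k.

NM78ik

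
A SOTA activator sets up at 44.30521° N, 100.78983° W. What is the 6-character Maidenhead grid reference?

DN94oh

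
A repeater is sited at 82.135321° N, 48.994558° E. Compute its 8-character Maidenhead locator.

Add 180° to longitude and 90° to latitude: 228.99456, 172.13532.
Field: 228.99456/20 → 11 → L, 172.13532/10 → 17 → R; chars LR.
Square: 8.99456/2 → 4, 2.13532/1 → 2; chars 42.
Subsquare: 0.99456/0.0833333 → 11 → l, 0.13532/0.0416667 → 3 → d; chars ld.
Extended square: 0.07789/0.00833333 → 9, 0.01032/0.00416667 → 2; chars 92.

LR42ld92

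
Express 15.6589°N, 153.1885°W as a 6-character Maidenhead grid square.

BK35jp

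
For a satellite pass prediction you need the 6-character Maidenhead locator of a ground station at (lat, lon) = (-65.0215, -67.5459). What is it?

FC64fx

Shift to the Maidenhead origin (180°W, 90°S): lon 112.4541, lat 24.9785.
Field: 112.4541/20 → 5 → F, 24.9785/10 → 2 → C; chars FC.
Square: 12.4541/2 → 6, 4.9785/1 → 4; chars 64.
Subsquare: 0.4541/0.0833333 → 5 → f, 0.9785/0.0416667 → 23 → x; chars fx.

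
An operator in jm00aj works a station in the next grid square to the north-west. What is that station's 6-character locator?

IM90xk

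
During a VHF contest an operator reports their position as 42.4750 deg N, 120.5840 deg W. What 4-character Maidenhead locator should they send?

Offset from 180°W / 90°S: lon 59.42°, lat 132.47°.
Field: lon ⌊59.42/20⌋ = 2 → C; lat ⌊132.47/10⌋ = 13 → N.
Square: lon ⌊19.42/2⌋ = 9; lat ⌊2.47/1⌋ = 2.

CN92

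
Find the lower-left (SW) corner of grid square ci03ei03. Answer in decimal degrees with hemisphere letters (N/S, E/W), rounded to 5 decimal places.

6.65417° S, 139.66667° W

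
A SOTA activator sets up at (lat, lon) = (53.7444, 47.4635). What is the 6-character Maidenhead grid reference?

LO33rr

Shift to the Maidenhead origin (180°W, 90°S): lon 227.4635, lat 143.7444.
Field: 227.4635/20 → 11 → L, 143.7444/10 → 14 → O; chars LO.
Square: 7.4635/2 → 3, 3.7444/1 → 3; chars 33.
Subsquare: 1.4635/0.0833333 → 17 → r, 0.7444/0.0416667 → 17 → r; chars rr.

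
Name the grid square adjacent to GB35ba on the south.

GB34bx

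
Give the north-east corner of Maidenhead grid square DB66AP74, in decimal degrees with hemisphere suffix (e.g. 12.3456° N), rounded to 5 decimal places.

73.35417° S, 107.93333° W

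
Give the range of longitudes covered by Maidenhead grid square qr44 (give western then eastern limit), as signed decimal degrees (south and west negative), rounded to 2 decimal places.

148.00, 150.00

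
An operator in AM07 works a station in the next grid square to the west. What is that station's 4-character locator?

RM97

Longitude square 0; −1 → -1, wraps to 9, carry into field.
Longitude field A = 0; −1 → -1, wraps to 17 = R, wrapping around the antimeridian.
The latitude characters are unchanged.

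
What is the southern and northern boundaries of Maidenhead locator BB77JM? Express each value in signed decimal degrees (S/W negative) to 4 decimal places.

-72.5000, -72.4583

Field B=1, B=1: +1·20° lon, +1·10° lat → SW at lon -160°, lat -80°.
Square 7, 7: +7·2° lon, +7·1° lat → SW at lon -146°, lat -73°.
Subsquare j=9, m=12: +9·0.0833333° lon, +12·0.0416667° lat → SW at lon -145.25°, lat -72.5°.
Cell spans 0.0833333° lon × 0.0416667° lat.
south -72.5000, north -72.4583.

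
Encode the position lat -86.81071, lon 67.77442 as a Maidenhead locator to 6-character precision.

MA33ve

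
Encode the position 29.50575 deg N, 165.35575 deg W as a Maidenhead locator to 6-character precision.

AL79hm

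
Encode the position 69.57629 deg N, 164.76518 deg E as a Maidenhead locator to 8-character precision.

RP29jn18

Offset from 180°W / 90°S: lon 344.76518°, lat 159.57629°.
Field (20°×10°, letters A–R): 344.76518/20 → 17 → R, 159.57629/10 → 15 → P; chars RP.
Square (2°×1°, digits 0–9): 4.76518/2 → 2, 9.57629/1 → 9; chars 29.
Subsquare (5′×2.5′, letters a–x): 0.76518/0.0833333 → 9 → j, 0.57629/0.0416667 → 13 → n; chars jn.
Extended square (30″×15″, digits 0–9): 0.01518/0.00833333 → 1, 0.03462/0.00416667 → 8; chars 18.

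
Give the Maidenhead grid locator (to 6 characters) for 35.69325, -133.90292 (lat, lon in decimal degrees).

CM35bq

Offset from 180°W / 90°S: lon 46.0971°, lat 125.6933°.
Field: lon ⌊46.0971/20⌋ = 2 → C; lat ⌊125.6933/10⌋ = 12 → M.
Square: lon ⌊6.0971/2⌋ = 3; lat ⌊5.6933/1⌋ = 5.
Subsquare: lon ⌊0.0971/0.0833333⌋ = 1 → b; lat ⌊0.6933/0.0416667⌋ = 16 → q.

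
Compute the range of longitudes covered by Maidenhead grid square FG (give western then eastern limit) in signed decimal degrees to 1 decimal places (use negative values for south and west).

-80.0, -60.0

Field F=5, G=6: +5·20° lon, +6·10° lat → SW at lon -80°, lat -30°.
Cell spans 20° lon × 10° lat.
west -80.0, east -60.0.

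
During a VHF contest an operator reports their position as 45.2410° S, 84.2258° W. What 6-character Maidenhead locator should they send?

Offset from 180°W / 90°S: lon 95.7742°, lat 44.7590°.
Field (20°×10°, letters A–R): 95.7742/20 → 4 → E, 44.7590/10 → 4 → E; chars EE.
Square (2°×1°, digits 0–9): 15.7742/2 → 7, 4.7590/1 → 4; chars 74.
Subsquare (5′×2.5′, letters a–x): 1.7742/0.0833333 → 21 → v, 0.7590/0.0416667 → 18 → s; chars vs.

EE74vs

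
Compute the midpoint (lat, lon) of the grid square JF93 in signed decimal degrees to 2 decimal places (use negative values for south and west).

-36.50, 19.00

Field J=9, F=5: +9·20° lon, +5·10° lat → SW at lon 0°, lat -40°.
Square 9, 3: +9·2° lon, +3·1° lat → SW at lon 18°, lat -37°.
Cell spans 2° lon × 1° lat. Centre is SW corner plus half of each.
latitude -36.50, longitude 19.00.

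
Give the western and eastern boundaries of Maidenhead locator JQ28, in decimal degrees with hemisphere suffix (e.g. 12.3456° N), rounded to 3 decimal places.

Field J=9, Q=16: +9·20° lon, +16·10° lat → SW at lon 0°, lat 70°.
Square 2, 8: +2·2° lon, +8·1° lat → SW at lon 4°, lat 78°.
Cell spans 2° lon × 1° lat.
west 4.000° E, east 6.000° E.

4.000° E, 6.000° E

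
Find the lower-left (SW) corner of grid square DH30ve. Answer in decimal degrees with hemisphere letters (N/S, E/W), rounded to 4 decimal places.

Field D=3, H=7: +3·20° lon, +7·10° lat → SW at lon -120°, lat -20°.
Square 3, 0: +3·2° lon, +0·1° lat → SW at lon -114°, lat -20°.
Subsquare v=21, e=4: +21·0.0833333° lon, +4·0.0416667° lat → SW at lon -112.25°, lat -19.8333°.
latitude 19.8333° S, longitude 112.2500° W.

19.8333° S, 112.2500° W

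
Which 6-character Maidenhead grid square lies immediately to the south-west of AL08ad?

RL98xc

Longitude subsquare a = 0; −1 → -1, wraps to 23 = x, carry into square.
Longitude square 0; −1 → -1, wraps to 9, carry into field.
Longitude field A = 0; −1 → -1, wraps to 17 = R, wrapping around the antimeridian.
Latitude subsquare d = 3; −1 → 2 = c.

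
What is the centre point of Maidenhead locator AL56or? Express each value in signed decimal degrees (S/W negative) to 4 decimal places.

Field A=0, L=11: +0·20° lon, +11·10° lat → SW at lon -180°, lat 20°.
Square 5, 6: +5·2° lon, +6·1° lat → SW at lon -170°, lat 26°.
Subsquare o=14, r=17: +14·0.0833333° lon, +17·0.0416667° lat → SW at lon -168.833°, lat 26.7083°.
Cell spans 0.0833333° lon × 0.0416667° lat. Centre is SW corner plus half of each.
latitude 26.7292, longitude -168.7917.

26.7292, -168.7917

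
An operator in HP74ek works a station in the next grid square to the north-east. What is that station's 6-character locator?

HP74fl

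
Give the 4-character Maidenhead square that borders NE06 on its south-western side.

Longitude square 0; −1 → -1, wraps to 9, carry into field.
Longitude field N = 13; −1 → 12 = M.
Latitude square 6; −1 → 5.

ME95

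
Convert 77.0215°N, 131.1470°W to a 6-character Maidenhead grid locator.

CQ47ka

Offset from 180°W / 90°S: lon 48.8530°, lat 167.0215°.
Field: lon ⌊48.8530/20⌋ = 2 → C; lat ⌊167.0215/10⌋ = 16 → Q.
Square: lon ⌊8.8530/2⌋ = 4; lat ⌊7.0215/1⌋ = 7.
Subsquare: lon ⌊0.8530/0.0833333⌋ = 10 → k; lat ⌊0.0215/0.0416667⌋ = 0 → a.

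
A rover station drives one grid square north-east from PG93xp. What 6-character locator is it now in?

Longitude subsquare x = 23; +1 → 24, wraps to 0 = a, carry into square.
Longitude square 9; +1 → 10, wraps to 0, carry into field.
Longitude field P = 15; +1 → 16 = Q.
Latitude subsquare p = 15; +1 → 16 = q.

QG03aq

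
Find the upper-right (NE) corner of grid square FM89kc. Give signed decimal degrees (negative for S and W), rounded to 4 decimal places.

39.1250, -63.0833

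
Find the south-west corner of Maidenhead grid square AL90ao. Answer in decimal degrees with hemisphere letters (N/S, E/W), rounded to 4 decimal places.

20.5833° N, 162.0000° W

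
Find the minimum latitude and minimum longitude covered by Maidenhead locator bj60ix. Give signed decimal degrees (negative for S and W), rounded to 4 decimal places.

0.9583, -147.3333

Field B=1, J=9: +1·20° lon, +9·10° lat → SW at lon -160°, lat 0°.
Square 6, 0: +6·2° lon, +0·1° lat → SW at lon -148°, lat 0°.
Subsquare i=8, x=23: +8·0.0833333° lon, +23·0.0416667° lat → SW at lon -147.333°, lat 0.958333°.
latitude 0.9583, longitude -147.3333.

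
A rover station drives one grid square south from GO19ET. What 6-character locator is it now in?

Latitude subsquare t = 19; −1 → 18 = s.
The longitude characters are unchanged.

GO19es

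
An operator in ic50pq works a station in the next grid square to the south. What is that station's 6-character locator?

Latitude subsquare q = 16; −1 → 15 = p.
The longitude characters are unchanged.

IC50pp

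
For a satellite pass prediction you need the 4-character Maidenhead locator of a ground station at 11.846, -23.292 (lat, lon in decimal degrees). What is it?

HK81

Add 180° to longitude and 90° to latitude: 156.71, 101.85.
Field: 156.71/20 → 7 → H, 101.85/10 → 10 → K; chars HK.
Square: 16.71/2 → 8, 1.85/1 → 1; chars 81.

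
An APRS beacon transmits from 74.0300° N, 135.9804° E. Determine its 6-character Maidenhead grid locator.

PQ74xa

Add 180° to longitude and 90° to latitude: 315.9804, 164.0300.
Field: lon ⌊315.9804/20⌋ = 15 → P; lat ⌊164.0300/10⌋ = 16 → Q.
Square: lon ⌊15.9804/2⌋ = 7; lat ⌊4.0300/1⌋ = 4.
Subsquare: lon ⌊1.9804/0.0833333⌋ = 23 → x; lat ⌊0.0300/0.0416667⌋ = 0 → a.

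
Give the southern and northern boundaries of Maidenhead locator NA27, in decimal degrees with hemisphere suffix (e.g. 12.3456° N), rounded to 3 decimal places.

83.000° S, 82.000° S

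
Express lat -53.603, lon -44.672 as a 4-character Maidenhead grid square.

Shift to the Maidenhead origin (180°W, 90°S): lon 135.33, lat 36.40.
Field (20°×10°, letters A–R): 135.33/20 → 6 → G, 36.40/10 → 3 → D; chars GD.
Square (2°×1°, digits 0–9): 15.33/2 → 7, 6.40/1 → 6; chars 76.

GD76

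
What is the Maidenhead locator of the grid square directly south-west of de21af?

Longitude subsquare a = 0; −1 → -1, wraps to 23 = x, carry into square.
Longitude square 2; −1 → 1.
Latitude subsquare f = 5; −1 → 4 = e.

DE11xe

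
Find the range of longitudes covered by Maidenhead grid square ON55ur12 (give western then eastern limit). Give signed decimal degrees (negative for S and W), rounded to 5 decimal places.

Field O=14, N=13: +14·20° lon, +13·10° lat → SW at lon 100°, lat 40°.
Square 5, 5: +5·2° lon, +5·1° lat → SW at lon 110°, lat 45°.
Subsquare u=20, r=17: +20·0.0833333° lon, +17·0.0416667° lat → SW at lon 111.667°, lat 45.7083°.
Extended square 1, 2: +1·0.00833333° lon, +2·0.00416667° lat → SW at lon 111.675°, lat 45.7167°.
Cell spans 0.00833333° lon × 0.00416667° lat.
west 111.67500, east 111.68333.

111.67500, 111.68333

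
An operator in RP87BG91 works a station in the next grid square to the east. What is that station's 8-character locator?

RP87cg01

Longitude extended square 9; +1 → 10, wraps to 0, carry into subsquare.
Longitude subsquare b = 1; +1 → 2 = c.
The latitude characters are unchanged.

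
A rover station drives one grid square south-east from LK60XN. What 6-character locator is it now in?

Longitude subsquare x = 23; +1 → 24, wraps to 0 = a, carry into square.
Longitude square 6; +1 → 7.
Latitude subsquare n = 13; −1 → 12 = m.

LK70am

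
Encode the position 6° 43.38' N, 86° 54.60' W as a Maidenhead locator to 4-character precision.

EJ66

Add 180° to longitude and 90° to latitude: 93.09, 96.72.
Field: lon ⌊93.09/20⌋ = 4 → E; lat ⌊96.72/10⌋ = 9 → J.
Square: lon ⌊13.09/2⌋ = 6; lat ⌊6.72/1⌋ = 6.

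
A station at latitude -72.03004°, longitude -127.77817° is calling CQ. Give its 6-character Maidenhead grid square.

CB67cx

Offset from 180°W / 90°S: lon 52.2218°, lat 17.9700°.
Field: 52.2218/20 → 2 → C, 17.9700/10 → 1 → B; chars CB.
Square: 12.2218/2 → 6, 7.9700/1 → 7; chars 67.
Subsquare: 0.2218/0.0833333 → 2 → c, 0.9700/0.0416667 → 23 → x; chars cx.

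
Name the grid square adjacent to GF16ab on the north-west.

Longitude subsquare a = 0; −1 → -1, wraps to 23 = x, carry into square.
Longitude square 1; −1 → 0.
Latitude subsquare b = 1; +1 → 2 = c.

GF06xc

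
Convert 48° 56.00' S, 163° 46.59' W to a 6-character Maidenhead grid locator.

AE81cb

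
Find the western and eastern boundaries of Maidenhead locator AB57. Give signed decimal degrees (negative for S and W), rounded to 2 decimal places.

-170.00, -168.00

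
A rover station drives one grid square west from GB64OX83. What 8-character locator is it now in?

GB64ox73

Longitude extended square 8; −1 → 7.
The latitude characters are unchanged.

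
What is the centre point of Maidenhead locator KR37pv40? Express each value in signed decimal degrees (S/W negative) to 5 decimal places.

Field K=10, R=17: +10·20° lon, +17·10° lat → SW at lon 20°, lat 80°.
Square 3, 7: +3·2° lon, +7·1° lat → SW at lon 26°, lat 87°.
Subsquare p=15, v=21: +15·0.0833333° lon, +21·0.0416667° lat → SW at lon 27.25°, lat 87.875°.
Extended square 4, 0: +4·0.00833333° lon, +0·0.00416667° lat → SW at lon 27.2833°, lat 87.875°.
Cell spans 0.00833333° lon × 0.00416667° lat. Centre is SW corner plus half of each.
latitude 87.87708, longitude 27.28750.

87.87708, 27.28750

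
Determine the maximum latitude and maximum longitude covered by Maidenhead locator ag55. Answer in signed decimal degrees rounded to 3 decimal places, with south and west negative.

Field A=0, G=6: +0·20° lon, +6·10° lat → SW at lon -180°, lat -30°.
Square 5, 5: +5·2° lon, +5·1° lat → SW at lon -170°, lat -25°.
Cell spans 2° lon × 1° lat. NE corner is SW corner plus one full cell.
latitude -24.000, longitude -168.000.

-24.000, -168.000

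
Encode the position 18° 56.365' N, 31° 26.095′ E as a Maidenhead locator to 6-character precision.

Shift to the Maidenhead origin (180°W, 90°S): lon 211.4349, lat 108.9394.
Field (20°×10°, letters A–R): 211.4349/20 → 10 → K, 108.9394/10 → 10 → K; chars KK.
Square (2°×1°, digits 0–9): 11.4349/2 → 5, 8.9394/1 → 8; chars 58.
Subsquare (5′×2.5′, letters a–x): 1.4349/0.0833333 → 17 → r, 0.9394/0.0416667 → 22 → w; chars rw.

KK58rw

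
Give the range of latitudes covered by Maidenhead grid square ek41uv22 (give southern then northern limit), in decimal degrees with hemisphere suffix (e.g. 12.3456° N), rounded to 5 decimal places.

11.88333° N, 11.88750° N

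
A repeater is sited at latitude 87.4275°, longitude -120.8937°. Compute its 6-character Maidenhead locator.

Add 180° to longitude and 90° to latitude: 59.1063, 177.4275.
Field: 59.1063/20 → 2 → C, 177.4275/10 → 17 → R; chars CR.
Square: 19.1063/2 → 9, 7.4275/1 → 7; chars 97.
Subsquare: 1.1063/0.0833333 → 13 → n, 0.4275/0.0416667 → 10 → k; chars nk.

CR97nk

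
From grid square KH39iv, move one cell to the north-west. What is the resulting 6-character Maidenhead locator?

KH39hw

Longitude subsquare i = 8; −1 → 7 = h.
Latitude subsquare v = 21; +1 → 22 = w.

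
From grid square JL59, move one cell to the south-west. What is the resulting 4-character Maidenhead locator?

JL48

Longitude square 5; −1 → 4.
Latitude square 9; −1 → 8.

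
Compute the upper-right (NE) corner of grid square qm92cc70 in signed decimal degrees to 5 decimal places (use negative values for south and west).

32.08750, 158.23333

Field Q=16, M=12: +16·20° lon, +12·10° lat → SW at lon 140°, lat 30°.
Square 9, 2: +9·2° lon, +2·1° lat → SW at lon 158°, lat 32°.
Subsquare c=2, c=2: +2·0.0833333° lon, +2·0.0416667° lat → SW at lon 158.167°, lat 32.0833°.
Extended square 7, 0: +7·0.00833333° lon, +0·0.00416667° lat → SW at lon 158.225°, lat 32.0833°.
Cell spans 0.00833333° lon × 0.00416667° lat. NE corner is SW corner plus one full cell.
latitude 32.08750, longitude 158.23333.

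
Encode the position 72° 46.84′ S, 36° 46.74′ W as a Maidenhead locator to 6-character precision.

HB17of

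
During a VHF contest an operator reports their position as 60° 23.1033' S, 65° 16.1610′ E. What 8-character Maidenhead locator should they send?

MC29po27

Shift to the Maidenhead origin (180°W, 90°S): lon 245.26935, lat 29.61494.
Field: lon ⌊245.26935/20⌋ = 12 → M; lat ⌊29.61494/10⌋ = 2 → C.
Square: lon ⌊5.26935/2⌋ = 2; lat ⌊9.61494/1⌋ = 9.
Subsquare: lon ⌊1.26935/0.0833333⌋ = 15 → p; lat ⌊0.61494/0.0416667⌋ = 14 → o.
Extended square: lon ⌊0.01935/0.00833333⌋ = 2; lat ⌊0.03161/0.00416667⌋ = 7.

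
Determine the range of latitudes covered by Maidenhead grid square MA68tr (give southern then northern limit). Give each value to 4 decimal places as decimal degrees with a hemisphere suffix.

Field M=12, A=0: +12·20° lon, +0·10° lat → SW at lon 60°, lat -90°.
Square 6, 8: +6·2° lon, +8·1° lat → SW at lon 72°, lat -82°.
Subsquare t=19, r=17: +19·0.0833333° lon, +17·0.0416667° lat → SW at lon 73.5833°, lat -81.2917°.
Cell spans 0.0833333° lon × 0.0416667° lat.
south 81.2917° S, north 81.2500° S.

81.2917° S, 81.2500° S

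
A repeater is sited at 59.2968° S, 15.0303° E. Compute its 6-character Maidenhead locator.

JD70mq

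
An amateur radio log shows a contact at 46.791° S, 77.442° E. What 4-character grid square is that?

ME83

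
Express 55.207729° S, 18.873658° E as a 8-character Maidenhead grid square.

Shift to the Maidenhead origin (180°W, 90°S): lon 198.87366, lat 34.79227.
Field: lon ⌊198.87366/20⌋ = 9 → J; lat ⌊34.79227/10⌋ = 3 → D.
Square: lon ⌊18.87366/2⌋ = 9; lat ⌊4.79227/1⌋ = 4.
Subsquare: lon ⌊0.87366/0.0833333⌋ = 10 → k; lat ⌊0.79227/0.0416667⌋ = 19 → t.
Extended square: lon ⌊0.04032/0.00833333⌋ = 4; lat ⌊0.00060/0.00416667⌋ = 0.

JD94kt40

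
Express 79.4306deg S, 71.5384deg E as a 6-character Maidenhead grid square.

MB50sn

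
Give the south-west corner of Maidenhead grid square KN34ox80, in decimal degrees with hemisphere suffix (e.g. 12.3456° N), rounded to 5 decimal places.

44.95833° N, 27.23333° E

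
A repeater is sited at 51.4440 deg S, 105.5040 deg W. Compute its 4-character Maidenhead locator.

DD78

Add 180° to longitude and 90° to latitude: 74.50, 38.56.
Field (20°×10°, letters A–R): 74.50/20 → 3 → D, 38.56/10 → 3 → D; chars DD.
Square (2°×1°, digits 0–9): 14.50/2 → 7, 8.56/1 → 8; chars 78.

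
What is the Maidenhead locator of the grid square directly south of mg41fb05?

Latitude extended square 5; −1 → 4.
The longitude characters are unchanged.

MG41fb04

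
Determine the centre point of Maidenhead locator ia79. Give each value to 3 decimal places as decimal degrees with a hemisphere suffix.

80.500° S, 5.000° W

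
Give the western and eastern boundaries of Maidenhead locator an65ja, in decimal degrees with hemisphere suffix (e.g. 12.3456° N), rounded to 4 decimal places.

Field A=0, N=13: +0·20° lon, +13·10° lat → SW at lon -180°, lat 40°.
Square 6, 5: +6·2° lon, +5·1° lat → SW at lon -168°, lat 45°.
Subsquare j=9, a=0: +9·0.0833333° lon, +0·0.0416667° lat → SW at lon -167.25°, lat 45°.
Cell spans 0.0833333° lon × 0.0416667° lat.
west 167.2500° W, east 167.1667° W.

167.2500° W, 167.1667° W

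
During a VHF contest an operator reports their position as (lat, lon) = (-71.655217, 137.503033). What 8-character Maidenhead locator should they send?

Add 180° to longitude and 90° to latitude: 317.50303, 18.34478.
Field: 317.50303/20 → 15 → P, 18.34478/10 → 1 → B; chars PB.
Square: 17.50303/2 → 8, 8.34478/1 → 8; chars 88.
Subsquare: 1.50303/0.0833333 → 18 → s, 0.34478/0.0416667 → 8 → i; chars si.
Extended square: 0.00303/0.00833333 → 0, 0.01145/0.00416667 → 2; chars 02.

PB88si02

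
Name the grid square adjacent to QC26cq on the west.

QC26bq

Longitude subsquare c = 2; −1 → 1 = b.
The latitude characters are unchanged.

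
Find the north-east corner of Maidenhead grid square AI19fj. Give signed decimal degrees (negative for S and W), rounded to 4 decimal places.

-0.5833, -177.5000

Field A=0, I=8: +0·20° lon, +8·10° lat → SW at lon -180°, lat -10°.
Square 1, 9: +1·2° lon, +9·1° lat → SW at lon -178°, lat -1°.
Subsquare f=5, j=9: +5·0.0833333° lon, +9·0.0416667° lat → SW at lon -177.583°, lat -0.625°.
Cell spans 0.0833333° lon × 0.0416667° lat. NE corner is SW corner plus one full cell.
latitude -0.5833, longitude -177.5000.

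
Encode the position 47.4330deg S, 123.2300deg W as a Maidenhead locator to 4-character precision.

CE82

Shift to the Maidenhead origin (180°W, 90°S): lon 56.77, lat 42.57.
Field (20°×10°, letters A–R): 56.77/20 → 2 → C, 42.57/10 → 4 → E; chars CE.
Square (2°×1°, digits 0–9): 16.77/2 → 8, 2.57/1 → 2; chars 82.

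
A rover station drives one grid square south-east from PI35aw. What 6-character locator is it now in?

Longitude subsquare a = 0; +1 → 1 = b.
Latitude subsquare w = 22; −1 → 21 = v.

PI35bv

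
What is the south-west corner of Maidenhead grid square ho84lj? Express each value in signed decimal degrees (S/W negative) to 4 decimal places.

Field H=7, O=14: +7·20° lon, +14·10° lat → SW at lon -40°, lat 50°.
Square 8, 4: +8·2° lon, +4·1° lat → SW at lon -24°, lat 54°.
Subsquare l=11, j=9: +11·0.0833333° lon, +9·0.0416667° lat → SW at lon -23.0833°, lat 54.375°.
latitude 54.3750, longitude -23.0833.

54.3750, -23.0833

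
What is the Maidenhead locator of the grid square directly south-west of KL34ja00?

Longitude extended square 0; −1 → -1, wraps to 9, carry into subsquare.
Longitude subsquare j = 9; −1 → 8 = i.
Latitude extended square 0; −1 → -1, wraps to 9, carry into subsquare.
Latitude subsquare a = 0; −1 → -1, wraps to 23 = x, carry into square.
Latitude square 4; −1 → 3.

KL33ix99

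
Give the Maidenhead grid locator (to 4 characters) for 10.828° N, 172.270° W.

AK30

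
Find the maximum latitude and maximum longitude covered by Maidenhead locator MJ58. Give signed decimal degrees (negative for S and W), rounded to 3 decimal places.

9.000, 72.000

Field M=12, J=9: +12·20° lon, +9·10° lat → SW at lon 60°, lat 0°.
Square 5, 8: +5·2° lon, +8·1° lat → SW at lon 70°, lat 8°.
Cell spans 2° lon × 1° lat. NE corner is SW corner plus one full cell.
latitude 9.000, longitude 72.000.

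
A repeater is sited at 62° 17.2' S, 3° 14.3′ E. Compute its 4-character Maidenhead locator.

JC17

Shift to the Maidenhead origin (180°W, 90°S): lon 183.24, lat 27.71.
Field: lon ⌊183.24/20⌋ = 9 → J; lat ⌊27.71/10⌋ = 2 → C.
Square: lon ⌊3.24/2⌋ = 1; lat ⌊7.71/1⌋ = 7.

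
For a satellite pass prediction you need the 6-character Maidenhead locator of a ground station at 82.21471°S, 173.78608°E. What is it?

RA67vs

Shift to the Maidenhead origin (180°W, 90°S): lon 353.7861, lat 7.7853.
Field: lon ⌊353.7861/20⌋ = 17 → R; lat ⌊7.7853/10⌋ = 0 → A.
Square: lon ⌊13.7861/2⌋ = 6; lat ⌊7.7853/1⌋ = 7.
Subsquare: lon ⌊1.7861/0.0833333⌋ = 21 → v; lat ⌊0.7853/0.0416667⌋ = 18 → s.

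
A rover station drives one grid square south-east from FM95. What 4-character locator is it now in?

Longitude square 9; +1 → 10, wraps to 0, carry into field.
Longitude field F = 5; +1 → 6 = G.
Latitude square 5; −1 → 4.

GM04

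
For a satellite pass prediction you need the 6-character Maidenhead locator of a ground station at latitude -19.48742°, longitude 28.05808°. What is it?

KH40am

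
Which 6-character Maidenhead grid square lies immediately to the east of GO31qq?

GO31rq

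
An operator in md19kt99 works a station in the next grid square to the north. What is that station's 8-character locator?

Latitude extended square 9; +1 → 10, wraps to 0, carry into subsquare.
Latitude subsquare t = 19; +1 → 20 = u.
The longitude characters are unchanged.

MD19ku90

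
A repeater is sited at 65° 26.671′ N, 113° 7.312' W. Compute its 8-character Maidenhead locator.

DP35kk56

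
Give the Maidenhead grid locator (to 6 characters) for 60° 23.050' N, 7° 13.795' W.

Shift to the Maidenhead origin (180°W, 90°S): lon 172.7701, lat 150.3842.
Field: 172.7701/20 → 8 → I, 150.3842/10 → 15 → P; chars IP.
Square: 12.7701/2 → 6, 0.3842/1 → 0; chars 60.
Subsquare: 0.7701/0.0833333 → 9 → j, 0.3842/0.0416667 → 9 → j; chars jj.

IP60jj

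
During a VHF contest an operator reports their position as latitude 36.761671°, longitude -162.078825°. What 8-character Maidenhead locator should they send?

AM86xs02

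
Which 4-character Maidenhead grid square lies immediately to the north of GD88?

GD89

Latitude square 8; +1 → 9.
The longitude characters are unchanged.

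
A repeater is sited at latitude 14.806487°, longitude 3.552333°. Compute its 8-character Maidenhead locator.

Shift to the Maidenhead origin (180°W, 90°S): lon 183.55233, lat 104.80649.
Field (20°×10°, letters A–R): 183.55233/20 → 9 → J, 104.80649/10 → 10 → K; chars JK.
Square (2°×1°, digits 0–9): 3.55233/2 → 1, 4.80649/1 → 4; chars 14.
Subsquare (5′×2.5′, letters a–x): 1.55233/0.0833333 → 18 → s, 0.80649/0.0416667 → 19 → t; chars st.
Extended square (30″×15″, digits 0–9): 0.05233/0.00833333 → 6, 0.01482/0.00416667 → 3; chars 63.

JK14st63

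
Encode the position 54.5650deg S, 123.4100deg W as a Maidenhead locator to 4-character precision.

Shift to the Maidenhead origin (180°W, 90°S): lon 56.59, lat 35.44.
Field (20°×10°, letters A–R): 56.59/20 → 2 → C, 35.44/10 → 3 → D; chars CD.
Square (2°×1°, digits 0–9): 16.59/2 → 8, 5.44/1 → 5; chars 85.

CD85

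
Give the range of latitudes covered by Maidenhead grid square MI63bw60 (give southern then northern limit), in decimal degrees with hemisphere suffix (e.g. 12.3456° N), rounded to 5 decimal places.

Field M=12, I=8: +12·20° lon, +8·10° lat → SW at lon 60°, lat -10°.
Square 6, 3: +6·2° lon, +3·1° lat → SW at lon 72°, lat -7°.
Subsquare b=1, w=22: +1·0.0833333° lon, +22·0.0416667° lat → SW at lon 72.0833°, lat -6.08333°.
Extended square 6, 0: +6·0.00833333° lon, +0·0.00416667° lat → SW at lon 72.1333°, lat -6.08333°.
Cell spans 0.00833333° lon × 0.00416667° lat.
south 6.08333° S, north 6.07917° S.

6.08333° S, 6.07917° S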